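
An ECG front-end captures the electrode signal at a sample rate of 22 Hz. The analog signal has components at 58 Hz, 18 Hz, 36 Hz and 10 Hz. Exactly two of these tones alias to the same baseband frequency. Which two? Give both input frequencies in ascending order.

fs/2 = 11 Hz.
58 Hz mod fs = 14 Hz.
14 Hz > fs/2 = 11 Hz, folds to fs − 14 Hz = 8 Hz.
18 Hz > fs/2 = 11 Hz, folds to fs − 18 Hz = 4 Hz.
36 Hz mod fs = 14 Hz.
14 Hz > fs/2 = 11 Hz, folds to fs − 14 Hz = 8 Hz.
10 Hz ≤ fs/2 = 11 Hz, passes unchanged.
36 Hz and 58 Hz both map to 8 Hz.

36 Hz, 58 Hz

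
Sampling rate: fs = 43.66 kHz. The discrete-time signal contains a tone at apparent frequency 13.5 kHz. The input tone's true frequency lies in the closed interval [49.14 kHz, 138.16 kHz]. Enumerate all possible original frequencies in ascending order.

57.16 kHz, 73.82 kHz, 100.82 kHz, 117.48 kHz

Frequencies that alias to 13.5 kHz are k·fs ± 13.5 kHz for integer k ≥ 0.
k=0: 13.5 kHz.
k=1: 30.16 kHz, 57.16 kHz.
k=2: 73.82 kHz, 100.82 kHz.
k=3: 117.48 kHz, 144.48 kHz.
k=4: 161.14 kHz, 188.14 kHz.
Within [49.14 kHz, 138.16 kHz]: 57.16 kHz, 73.82 kHz, 100.82 kHz, 117.48 kHz.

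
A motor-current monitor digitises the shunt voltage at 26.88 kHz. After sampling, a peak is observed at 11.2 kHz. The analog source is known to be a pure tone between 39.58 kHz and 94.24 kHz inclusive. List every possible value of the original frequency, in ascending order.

42.56 kHz, 64.96 kHz, 69.44 kHz, 91.84 kHz

Frequencies that alias to 11.2 kHz are k·fs ± 11.2 kHz for integer k ≥ 0.
k=0: 11.2 kHz.
k=1: 15.68 kHz, 38.08 kHz.
k=2: 42.56 kHz, 64.96 kHz.
k=3: 69.44 kHz, 91.84 kHz.
k=4: 96.32 kHz, 118.72 kHz.
Within [39.58 kHz, 94.24 kHz]: 42.56 kHz, 64.96 kHz, 69.44 kHz, 91.84 kHz.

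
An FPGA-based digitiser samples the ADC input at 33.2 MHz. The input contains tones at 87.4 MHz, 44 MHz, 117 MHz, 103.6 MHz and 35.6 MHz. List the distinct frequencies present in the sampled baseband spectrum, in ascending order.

2.4 MHz, 4 MHz, 10.8 MHz, 12.2 MHz, 15.8 MHz

fs/2 = 16.6 MHz.
87.4 MHz mod fs = 21 MHz.
21 MHz > fs/2 = 16.6 MHz, folds to fs − 21 MHz = 12.2 MHz.
44 MHz mod fs = 10.8 MHz.
10.8 MHz ≤ fs/2 = 16.6 MHz, appears at 10.8 MHz.
117 MHz mod fs = 17.4 MHz.
17.4 MHz > fs/2 = 16.6 MHz, folds to fs − 17.4 MHz = 15.8 MHz.
103.6 MHz mod fs = 4 MHz.
4 MHz ≤ fs/2 = 16.6 MHz, appears at 4 MHz.
35.6 MHz mod fs = 2.4 MHz.
2.4 MHz ≤ fs/2 = 16.6 MHz, appears at 2.4 MHz.
Distinct values: {2.4 MHz, 4 MHz, 10.8 MHz, 12.2 MHz, 15.8 MHz}.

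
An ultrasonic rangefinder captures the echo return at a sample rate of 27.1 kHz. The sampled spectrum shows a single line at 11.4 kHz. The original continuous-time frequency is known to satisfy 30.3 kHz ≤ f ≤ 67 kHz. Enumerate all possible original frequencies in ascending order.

Frequencies that alias to 11.4 kHz are k·fs ± 11.4 kHz for integer k ≥ 0.
k=0: 11.4 kHz.
k=1: 15.7 kHz, 38.5 kHz.
k=2: 42.8 kHz, 65.6 kHz.
k=3: 69.9 kHz, 92.7 kHz.
Within [30.3 kHz, 67 kHz]: 38.5 kHz, 42.8 kHz, 65.6 kHz.

38.5 kHz, 42.8 kHz, 65.6 kHz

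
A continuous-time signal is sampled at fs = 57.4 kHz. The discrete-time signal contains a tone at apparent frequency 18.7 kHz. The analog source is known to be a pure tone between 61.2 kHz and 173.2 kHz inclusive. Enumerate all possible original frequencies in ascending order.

76.1 kHz, 96.1 kHz, 133.5 kHz, 153.5 kHz

Frequencies that alias to 18.7 kHz are k·fs ± 18.7 kHz for integer k ≥ 0.
k=0: 18.7 kHz.
k=1: 38.7 kHz, 76.1 kHz.
k=2: 96.1 kHz, 133.5 kHz.
k=3: 153.5 kHz, 190.9 kHz.
k=4: 210.9 kHz, 248.3 kHz.
Within [61.2 kHz, 173.2 kHz]: 76.1 kHz, 96.1 kHz, 133.5 kHz, 153.5 kHz.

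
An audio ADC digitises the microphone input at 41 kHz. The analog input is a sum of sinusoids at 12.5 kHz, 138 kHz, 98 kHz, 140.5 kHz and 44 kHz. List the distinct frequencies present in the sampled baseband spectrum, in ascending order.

3 kHz, 12.5 kHz, 15 kHz, 16 kHz, 17.5 kHz

fs/2 = 20.5 kHz.
12.5 kHz ≤ fs/2 = 20.5 kHz, passes unchanged.
138 kHz mod fs = 15 kHz.
15 kHz ≤ fs/2 = 20.5 kHz, appears at 15 kHz.
98 kHz mod fs = 16 kHz.
16 kHz ≤ fs/2 = 20.5 kHz, appears at 16 kHz.
140.5 kHz mod fs = 17.5 kHz.
17.5 kHz ≤ fs/2 = 20.5 kHz, appears at 17.5 kHz.
44 kHz mod fs = 3 kHz.
3 kHz ≤ fs/2 = 20.5 kHz, appears at 3 kHz.
Distinct values: {3 kHz, 12.5 kHz, 15 kHz, 16 kHz, 17.5 kHz}.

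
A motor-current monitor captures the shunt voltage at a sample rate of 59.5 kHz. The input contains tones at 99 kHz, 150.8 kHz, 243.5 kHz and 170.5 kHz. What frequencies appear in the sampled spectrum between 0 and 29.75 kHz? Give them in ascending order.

fs/2 = 29.75 kHz.
99 kHz mod fs = 39.5 kHz.
39.5 kHz > fs/2 = 29.75 kHz, folds to fs − 39.5 kHz = 20 kHz.
150.8 kHz mod fs = 31.8 kHz.
31.8 kHz > fs/2 = 29.75 kHz, folds to fs − 31.8 kHz = 27.7 kHz.
243.5 kHz mod fs = 5.5 kHz.
5.5 kHz ≤ fs/2 = 29.75 kHz, appears at 5.5 kHz.
170.5 kHz mod fs = 51.5 kHz.
51.5 kHz > fs/2 = 29.75 kHz, folds to fs − 51.5 kHz = 8 kHz.
Distinct values: {5.5 kHz, 8 kHz, 20 kHz, 27.7 kHz}.

5.5 kHz, 8 kHz, 20 kHz, 27.7 kHz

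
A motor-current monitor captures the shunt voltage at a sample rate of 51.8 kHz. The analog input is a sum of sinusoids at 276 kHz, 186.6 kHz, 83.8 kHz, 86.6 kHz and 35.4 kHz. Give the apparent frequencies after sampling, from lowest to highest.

16.4 kHz, 17 kHz, 19.8 kHz, 20.6 kHz

fs/2 = 25.9 kHz.
276 kHz mod fs = 17 kHz.
17 kHz ≤ fs/2 = 25.9 kHz, appears at 17 kHz.
186.6 kHz mod fs = 31.2 kHz.
31.2 kHz > fs/2 = 25.9 kHz, folds to fs − 31.2 kHz = 20.6 kHz.
83.8 kHz mod fs = 32 kHz.
32 kHz > fs/2 = 25.9 kHz, folds to fs − 32 kHz = 19.8 kHz.
86.6 kHz mod fs = 34.8 kHz.
34.8 kHz > fs/2 = 25.9 kHz, folds to fs − 34.8 kHz = 17 kHz.
35.4 kHz > fs/2 = 25.9 kHz, folds to fs − 35.4 kHz = 16.4 kHz.
Distinct values: {16.4 kHz, 17 kHz, 19.8 kHz, 20.6 kHz}.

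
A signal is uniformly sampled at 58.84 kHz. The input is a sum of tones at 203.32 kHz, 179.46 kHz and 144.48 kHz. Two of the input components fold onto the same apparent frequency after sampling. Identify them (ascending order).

fs/2 = 29.42 kHz.
203.32 kHz mod fs = 26.8 kHz.
26.8 kHz ≤ fs/2 = 29.42 kHz, appears at 26.8 kHz.
179.46 kHz mod fs = 2.94 kHz.
2.94 kHz ≤ fs/2 = 29.42 kHz, appears at 2.94 kHz.
144.48 kHz mod fs = 26.8 kHz.
26.8 kHz ≤ fs/2 = 29.42 kHz, appears at 26.8 kHz.
144.48 kHz and 203.32 kHz both map to 26.8 kHz.

144.48 kHz, 203.32 kHz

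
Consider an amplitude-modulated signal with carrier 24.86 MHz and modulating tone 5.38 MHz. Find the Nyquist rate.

60.48 MHz

AM sidebands sit at fc ± fm = 19.48 MHz and 30.24 MHz.
Highest-frequency component: 30.24 MHz.
Nyquist rate = 2 × 30.24 MHz = 60.48 MHz.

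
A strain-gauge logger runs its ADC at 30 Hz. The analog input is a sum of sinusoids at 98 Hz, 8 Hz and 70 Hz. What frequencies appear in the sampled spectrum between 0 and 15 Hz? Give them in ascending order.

fs/2 = 15 Hz.
98 Hz mod fs = 8 Hz.
8 Hz ≤ fs/2 = 15 Hz, appears at 8 Hz.
8 Hz ≤ fs/2 = 15 Hz, passes unchanged.
70 Hz mod fs = 10 Hz.
10 Hz ≤ fs/2 = 15 Hz, appears at 10 Hz.
Distinct values: {8 Hz, 10 Hz}.

8 Hz, 10 Hz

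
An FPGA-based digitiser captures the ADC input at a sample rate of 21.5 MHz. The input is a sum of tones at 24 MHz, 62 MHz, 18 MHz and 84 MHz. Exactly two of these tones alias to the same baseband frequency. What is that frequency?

fs/2 = 10.75 MHz.
24 MHz mod fs = 2.5 MHz.
2.5 MHz ≤ fs/2 = 10.75 MHz, appears at 2.5 MHz.
62 MHz mod fs = 19 MHz.
19 MHz > fs/2 = 10.75 MHz, folds to fs − 19 MHz = 2.5 MHz.
18 MHz > fs/2 = 10.75 MHz, folds to fs − 18 MHz = 3.5 MHz.
84 MHz mod fs = 19.5 MHz.
19.5 MHz > fs/2 = 10.75 MHz, folds to fs − 19.5 MHz = 2 MHz.
24 MHz and 62 MHz both map to 2.5 MHz.

2.5 MHz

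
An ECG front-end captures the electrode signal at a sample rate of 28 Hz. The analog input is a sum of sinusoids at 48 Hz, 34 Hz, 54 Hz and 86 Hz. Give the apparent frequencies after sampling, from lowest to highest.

fs/2 = 14 Hz.
48 Hz mod fs = 20 Hz.
20 Hz > fs/2 = 14 Hz, folds to fs − 20 Hz = 8 Hz.
34 Hz mod fs = 6 Hz.
6 Hz ≤ fs/2 = 14 Hz, appears at 6 Hz.
54 Hz mod fs = 26 Hz.
26 Hz > fs/2 = 14 Hz, folds to fs − 26 Hz = 2 Hz.
86 Hz mod fs = 2 Hz.
2 Hz ≤ fs/2 = 14 Hz, appears at 2 Hz.
Distinct values: {2 Hz, 6 Hz, 8 Hz}.

2 Hz, 6 Hz, 8 Hz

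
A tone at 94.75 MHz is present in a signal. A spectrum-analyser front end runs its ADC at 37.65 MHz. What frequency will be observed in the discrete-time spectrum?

94.75 MHz mod fs = 19.45 MHz.
19.45 MHz > fs/2 = 18.825 MHz, folds to fs − 19.45 MHz = 18.2 MHz.

18.2 MHz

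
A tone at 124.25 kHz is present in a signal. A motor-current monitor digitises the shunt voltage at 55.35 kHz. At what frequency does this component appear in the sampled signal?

13.55 kHz

124.25 kHz mod fs = 13.55 kHz.
13.55 kHz ≤ fs/2 = 27.675 kHz, appears at 13.55 kHz.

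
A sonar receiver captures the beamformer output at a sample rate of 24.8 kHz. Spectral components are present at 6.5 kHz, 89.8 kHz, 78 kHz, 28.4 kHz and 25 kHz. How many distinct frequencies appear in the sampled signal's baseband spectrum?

fs/2 = 12.4 kHz.
6.5 kHz ≤ fs/2 = 12.4 kHz, passes unchanged.
89.8 kHz mod fs = 15.4 kHz.
15.4 kHz > fs/2 = 12.4 kHz, folds to fs − 15.4 kHz = 9.4 kHz.
78 kHz mod fs = 3.6 kHz.
3.6 kHz ≤ fs/2 = 12.4 kHz, appears at 3.6 kHz.
28.4 kHz mod fs = 3.6 kHz.
3.6 kHz ≤ fs/2 = 12.4 kHz, appears at 3.6 kHz.
25 kHz mod fs = 0.2 kHz.
0.2 kHz ≤ fs/2 = 12.4 kHz, appears at 0.2 kHz.
Distinct values: {0.2 kHz, 3.6 kHz, 6.5 kHz, 9.4 kHz} → 4.

4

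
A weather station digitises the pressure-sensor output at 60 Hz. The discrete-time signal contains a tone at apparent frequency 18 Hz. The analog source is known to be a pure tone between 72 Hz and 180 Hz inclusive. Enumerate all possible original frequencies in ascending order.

78 Hz, 102 Hz, 138 Hz, 162 Hz

Frequencies that alias to 18 Hz are k·fs ± 18 Hz for integer k ≥ 0.
k=0: 18 Hz.
k=1: 42 Hz, 78 Hz.
k=2: 102 Hz, 138 Hz.
k=3: 162 Hz, 198 Hz.
k=4: 222 Hz, 258 Hz.
Within [72 Hz, 180 Hz]: 78 Hz, 102 Hz, 138 Hz, 162 Hz.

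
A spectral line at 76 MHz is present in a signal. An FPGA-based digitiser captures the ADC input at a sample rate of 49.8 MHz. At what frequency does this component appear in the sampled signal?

23.6 MHz

76 MHz mod fs = 26.2 MHz.
26.2 MHz > fs/2 = 24.9 MHz, folds to fs − 26.2 MHz = 23.6 MHz.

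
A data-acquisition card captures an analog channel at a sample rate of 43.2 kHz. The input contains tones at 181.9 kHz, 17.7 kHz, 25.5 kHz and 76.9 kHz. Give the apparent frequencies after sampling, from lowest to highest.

9.1 kHz, 9.5 kHz, 17.7 kHz

fs/2 = 21.6 kHz.
181.9 kHz mod fs = 9.1 kHz.
9.1 kHz ≤ fs/2 = 21.6 kHz, appears at 9.1 kHz.
17.7 kHz ≤ fs/2 = 21.6 kHz, passes unchanged.
25.5 kHz > fs/2 = 21.6 kHz, folds to fs − 25.5 kHz = 17.7 kHz.
76.9 kHz mod fs = 33.7 kHz.
33.7 kHz > fs/2 = 21.6 kHz, folds to fs − 33.7 kHz = 9.5 kHz.
Distinct values: {9.1 kHz, 9.5 kHz, 17.7 kHz}.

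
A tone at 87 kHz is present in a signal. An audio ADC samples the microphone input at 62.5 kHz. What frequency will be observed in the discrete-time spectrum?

87 kHz mod fs = 24.5 kHz.
24.5 kHz ≤ fs/2 = 31.25 kHz, appears at 24.5 kHz.

24.5 kHz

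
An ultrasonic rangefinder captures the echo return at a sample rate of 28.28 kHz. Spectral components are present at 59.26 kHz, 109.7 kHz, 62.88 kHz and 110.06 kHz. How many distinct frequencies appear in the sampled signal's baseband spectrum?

fs/2 = 14.14 kHz.
59.26 kHz mod fs = 2.7 kHz.
2.7 kHz ≤ fs/2 = 14.14 kHz, appears at 2.7 kHz.
109.7 kHz mod fs = 24.86 kHz.
24.86 kHz > fs/2 = 14.14 kHz, folds to fs − 24.86 kHz = 3.42 kHz.
62.88 kHz mod fs = 6.32 kHz.
6.32 kHz ≤ fs/2 = 14.14 kHz, appears at 6.32 kHz.
110.06 kHz mod fs = 25.22 kHz.
25.22 kHz > fs/2 = 14.14 kHz, folds to fs − 25.22 kHz = 3.06 kHz.
Distinct values: {2.7 kHz, 3.06 kHz, 3.42 kHz, 6.32 kHz} → 4.

4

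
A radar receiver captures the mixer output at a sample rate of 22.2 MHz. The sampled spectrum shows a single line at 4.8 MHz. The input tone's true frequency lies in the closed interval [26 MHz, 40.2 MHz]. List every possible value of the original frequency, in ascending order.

27 MHz, 39.6 MHz

Frequencies that alias to 4.8 MHz are k·fs ± 4.8 MHz for integer k ≥ 0.
k=0: 4.8 MHz.
k=1: 17.4 MHz, 27 MHz.
k=2: 39.6 MHz, 49.2 MHz.
k=3: 61.8 MHz, 71.4 MHz.
Within [26 MHz, 40.2 MHz]: 27 MHz, 39.6 MHz.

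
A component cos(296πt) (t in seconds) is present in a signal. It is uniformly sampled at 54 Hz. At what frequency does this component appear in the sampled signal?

ω = 296π rad/s → f = ω/(2π) = 148 Hz.
148 Hz mod fs = 40 Hz.
40 Hz > fs/2 = 27 Hz, folds to fs − 40 Hz = 14 Hz.

14 Hz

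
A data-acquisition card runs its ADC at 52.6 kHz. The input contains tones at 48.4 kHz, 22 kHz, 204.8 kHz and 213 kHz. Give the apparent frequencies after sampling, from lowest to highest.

fs/2 = 26.3 kHz.
48.4 kHz > fs/2 = 26.3 kHz, folds to fs − 48.4 kHz = 4.2 kHz.
22 kHz ≤ fs/2 = 26.3 kHz, passes unchanged.
204.8 kHz mod fs = 47 kHz.
47 kHz > fs/2 = 26.3 kHz, folds to fs − 47 kHz = 5.6 kHz.
213 kHz mod fs = 2.6 kHz.
2.6 kHz ≤ fs/2 = 26.3 kHz, appears at 2.6 kHz.
Distinct values: {2.6 kHz, 4.2 kHz, 5.6 kHz, 22 kHz}.

2.6 kHz, 4.2 kHz, 5.6 kHz, 22 kHz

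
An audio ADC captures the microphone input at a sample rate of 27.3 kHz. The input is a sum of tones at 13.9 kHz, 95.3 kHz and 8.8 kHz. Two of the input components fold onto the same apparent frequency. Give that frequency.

fs/2 = 13.65 kHz.
13.9 kHz > fs/2 = 13.65 kHz, folds to fs − 13.9 kHz = 13.4 kHz.
95.3 kHz mod fs = 13.4 kHz.
13.4 kHz ≤ fs/2 = 13.65 kHz, appears at 13.4 kHz.
8.8 kHz ≤ fs/2 = 13.65 kHz, passes unchanged.
13.9 kHz and 95.3 kHz both map to 13.4 kHz.

13.4 kHz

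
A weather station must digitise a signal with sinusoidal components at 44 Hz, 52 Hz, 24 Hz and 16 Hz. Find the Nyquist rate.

104 Hz

Highest-frequency component: 52 Hz.
Nyquist rate = 2 × 52 Hz = 104 Hz.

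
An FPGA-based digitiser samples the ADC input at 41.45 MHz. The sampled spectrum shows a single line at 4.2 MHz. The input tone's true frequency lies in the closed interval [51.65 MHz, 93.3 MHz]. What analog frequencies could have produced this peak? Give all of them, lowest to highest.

78.7 MHz, 87.1 MHz

Frequencies that alias to 4.2 MHz are k·fs ± 4.2 MHz for integer k ≥ 0.
k=0: 4.2 MHz.
k=1: 37.25 MHz, 45.65 MHz.
k=2: 78.7 MHz, 87.1 MHz.
k=3: 120.15 MHz, 128.55 MHz.
Within [51.65 MHz, 93.3 MHz]: 78.7 MHz, 87.1 MHz.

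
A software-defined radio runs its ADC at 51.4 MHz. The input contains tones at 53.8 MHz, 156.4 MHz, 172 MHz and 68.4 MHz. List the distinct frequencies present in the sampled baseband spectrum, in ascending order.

fs/2 = 25.7 MHz.
53.8 MHz mod fs = 2.4 MHz.
2.4 MHz ≤ fs/2 = 25.7 MHz, appears at 2.4 MHz.
156.4 MHz mod fs = 2.2 MHz.
2.2 MHz ≤ fs/2 = 25.7 MHz, appears at 2.2 MHz.
172 MHz mod fs = 17.8 MHz.
17.8 MHz ≤ fs/2 = 25.7 MHz, appears at 17.8 MHz.
68.4 MHz mod fs = 17 MHz.
17 MHz ≤ fs/2 = 25.7 MHz, appears at 17 MHz.
Distinct values: {2.2 MHz, 2.4 MHz, 17 MHz, 17.8 MHz}.

2.2 MHz, 2.4 MHz, 17 MHz, 17.8 MHz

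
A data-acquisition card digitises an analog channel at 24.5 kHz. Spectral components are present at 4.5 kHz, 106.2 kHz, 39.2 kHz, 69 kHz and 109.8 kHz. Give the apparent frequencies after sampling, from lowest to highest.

fs/2 = 12.25 kHz.
4.5 kHz ≤ fs/2 = 12.25 kHz, passes unchanged.
106.2 kHz mod fs = 8.2 kHz.
8.2 kHz ≤ fs/2 = 12.25 kHz, appears at 8.2 kHz.
39.2 kHz mod fs = 14.7 kHz.
14.7 kHz > fs/2 = 12.25 kHz, folds to fs − 14.7 kHz = 9.8 kHz.
69 kHz mod fs = 20 kHz.
20 kHz > fs/2 = 12.25 kHz, folds to fs − 20 kHz = 4.5 kHz.
109.8 kHz mod fs = 11.8 kHz.
11.8 kHz ≤ fs/2 = 12.25 kHz, appears at 11.8 kHz.
Distinct values: {4.5 kHz, 8.2 kHz, 9.8 kHz, 11.8 kHz}.

4.5 kHz, 8.2 kHz, 9.8 kHz, 11.8 kHz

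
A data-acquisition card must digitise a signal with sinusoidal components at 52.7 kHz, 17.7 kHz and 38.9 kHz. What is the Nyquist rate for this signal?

105.4 kHz

Highest-frequency component: 52.7 kHz.
Nyquist rate = 2 × 52.7 kHz = 105.4 kHz.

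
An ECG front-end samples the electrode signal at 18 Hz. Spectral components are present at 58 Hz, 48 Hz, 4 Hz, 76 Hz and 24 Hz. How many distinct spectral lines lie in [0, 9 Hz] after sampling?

2

fs/2 = 9 Hz.
58 Hz mod fs = 4 Hz.
4 Hz ≤ fs/2 = 9 Hz, appears at 4 Hz.
48 Hz mod fs = 12 Hz.
12 Hz > fs/2 = 9 Hz, folds to fs − 12 Hz = 6 Hz.
4 Hz ≤ fs/2 = 9 Hz, passes unchanged.
76 Hz mod fs = 4 Hz.
4 Hz ≤ fs/2 = 9 Hz, appears at 4 Hz.
24 Hz mod fs = 6 Hz.
6 Hz ≤ fs/2 = 9 Hz, appears at 6 Hz.
Distinct values: {4 Hz, 6 Hz} → 2.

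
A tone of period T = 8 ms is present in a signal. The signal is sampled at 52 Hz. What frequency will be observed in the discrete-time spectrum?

21 Hz

T = 8 ms → f = 1/T = 125 Hz.
125 Hz mod fs = 21 Hz.
21 Hz ≤ fs/2 = 26 Hz, appears at 21 Hz.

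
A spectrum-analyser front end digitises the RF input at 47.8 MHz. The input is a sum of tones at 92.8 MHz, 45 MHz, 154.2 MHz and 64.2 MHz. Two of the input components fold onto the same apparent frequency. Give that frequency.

fs/2 = 23.9 MHz.
92.8 MHz mod fs = 45 MHz.
45 MHz > fs/2 = 23.9 MHz, folds to fs − 45 MHz = 2.8 MHz.
45 MHz > fs/2 = 23.9 MHz, folds to fs − 45 MHz = 2.8 MHz.
154.2 MHz mod fs = 10.8 MHz.
10.8 MHz ≤ fs/2 = 23.9 MHz, appears at 10.8 MHz.
64.2 MHz mod fs = 16.4 MHz.
16.4 MHz ≤ fs/2 = 23.9 MHz, appears at 16.4 MHz.
45 MHz and 92.8 MHz both map to 2.8 MHz.

2.8 MHz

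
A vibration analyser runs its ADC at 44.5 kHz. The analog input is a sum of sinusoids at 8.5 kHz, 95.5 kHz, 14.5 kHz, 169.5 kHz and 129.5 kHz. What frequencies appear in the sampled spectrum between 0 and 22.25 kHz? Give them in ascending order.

fs/2 = 22.25 kHz.
8.5 kHz ≤ fs/2 = 22.25 kHz, passes unchanged.
95.5 kHz mod fs = 6.5 kHz.
6.5 kHz ≤ fs/2 = 22.25 kHz, appears at 6.5 kHz.
14.5 kHz ≤ fs/2 = 22.25 kHz, passes unchanged.
169.5 kHz mod fs = 36 kHz.
36 kHz > fs/2 = 22.25 kHz, folds to fs − 36 kHz = 8.5 kHz.
129.5 kHz mod fs = 40.5 kHz.
40.5 kHz > fs/2 = 22.25 kHz, folds to fs − 40.5 kHz = 4 kHz.
Distinct values: {4 kHz, 6.5 kHz, 8.5 kHz, 14.5 kHz}.

4 kHz, 6.5 kHz, 8.5 kHz, 14.5 kHz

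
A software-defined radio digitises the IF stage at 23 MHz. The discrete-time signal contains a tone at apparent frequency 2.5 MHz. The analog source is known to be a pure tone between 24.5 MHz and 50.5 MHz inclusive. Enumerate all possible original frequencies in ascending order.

25.5 MHz, 43.5 MHz, 48.5 MHz

Frequencies that alias to 2.5 MHz are k·fs ± 2.5 MHz for integer k ≥ 0.
k=0: 2.5 MHz.
k=1: 20.5 MHz, 25.5 MHz.
k=2: 43.5 MHz, 48.5 MHz.
k=3: 66.5 MHz, 71.5 MHz.
Within [24.5 MHz, 50.5 MHz]: 25.5 MHz, 43.5 MHz, 48.5 MHz.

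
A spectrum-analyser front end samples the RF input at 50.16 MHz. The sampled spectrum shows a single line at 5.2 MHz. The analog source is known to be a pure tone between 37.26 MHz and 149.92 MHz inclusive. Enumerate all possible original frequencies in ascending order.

44.96 MHz, 55.36 MHz, 95.12 MHz, 105.52 MHz, 145.28 MHz

Frequencies that alias to 5.2 MHz are k·fs ± 5.2 MHz for integer k ≥ 0.
k=0: 5.2 MHz.
k=1: 44.96 MHz, 55.36 MHz.
k=2: 95.12 MHz, 105.52 MHz.
k=3: 145.28 MHz, 155.68 MHz.
k=4: 195.44 MHz, 205.84 MHz.
Within [37.26 MHz, 149.92 MHz]: 44.96 MHz, 55.36 MHz, 95.12 MHz, 105.52 MHz, 145.28 MHz.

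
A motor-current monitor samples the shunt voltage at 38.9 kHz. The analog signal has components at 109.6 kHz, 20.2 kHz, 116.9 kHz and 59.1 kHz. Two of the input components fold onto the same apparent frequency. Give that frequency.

fs/2 = 19.45 kHz.
109.6 kHz mod fs = 31.8 kHz.
31.8 kHz > fs/2 = 19.45 kHz, folds to fs − 31.8 kHz = 7.1 kHz.
20.2 kHz > fs/2 = 19.45 kHz, folds to fs − 20.2 kHz = 18.7 kHz.
116.9 kHz mod fs = 0.2 kHz.
0.2 kHz ≤ fs/2 = 19.45 kHz, appears at 0.2 kHz.
59.1 kHz mod fs = 20.2 kHz.
20.2 kHz > fs/2 = 19.45 kHz, folds to fs − 20.2 kHz = 18.7 kHz.
20.2 kHz and 59.1 kHz both map to 18.7 kHz.

18.7 kHz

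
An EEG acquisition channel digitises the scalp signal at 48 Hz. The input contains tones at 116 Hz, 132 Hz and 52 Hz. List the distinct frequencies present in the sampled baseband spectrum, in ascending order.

4 Hz, 12 Hz, 20 Hz

fs/2 = 24 Hz.
116 Hz mod fs = 20 Hz.
20 Hz ≤ fs/2 = 24 Hz, appears at 20 Hz.
132 Hz mod fs = 36 Hz.
36 Hz > fs/2 = 24 Hz, folds to fs − 36 Hz = 12 Hz.
52 Hz mod fs = 4 Hz.
4 Hz ≤ fs/2 = 24 Hz, appears at 4 Hz.
Distinct values: {4 Hz, 12 Hz, 20 Hz}.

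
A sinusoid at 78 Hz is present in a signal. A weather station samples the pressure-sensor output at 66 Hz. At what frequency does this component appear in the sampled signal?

78 Hz mod fs = 12 Hz.
12 Hz ≤ fs/2 = 33 Hz, appears at 12 Hz.

12 Hz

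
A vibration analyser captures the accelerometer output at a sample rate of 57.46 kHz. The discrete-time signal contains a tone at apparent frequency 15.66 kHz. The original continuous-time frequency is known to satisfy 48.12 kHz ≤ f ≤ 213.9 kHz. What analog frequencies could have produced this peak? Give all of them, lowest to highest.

Frequencies that alias to 15.66 kHz are k·fs ± 15.66 kHz for integer k ≥ 0.
k=0: 15.66 kHz.
k=1: 41.8 kHz, 73.12 kHz.
k=2: 99.26 kHz, 130.58 kHz.
k=3: 156.72 kHz, 188.04 kHz.
k=4: 214.18 kHz, 245.5 kHz.
Within [48.12 kHz, 213.9 kHz]: 73.12 kHz, 99.26 kHz, 130.58 kHz, 156.72 kHz, 188.04 kHz.

73.12 kHz, 99.26 kHz, 130.58 kHz, 156.72 kHz, 188.04 kHz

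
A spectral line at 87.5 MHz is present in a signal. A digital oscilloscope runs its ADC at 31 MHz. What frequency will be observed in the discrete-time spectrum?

87.5 MHz mod fs = 25.5 MHz.
25.5 MHz > fs/2 = 15.5 MHz, folds to fs − 25.5 MHz = 5.5 MHz.

5.5 MHz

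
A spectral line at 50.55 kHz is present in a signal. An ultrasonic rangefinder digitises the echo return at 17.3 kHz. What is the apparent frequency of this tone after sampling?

1.35 kHz

50.55 kHz mod fs = 15.95 kHz.
15.95 kHz > fs/2 = 8.65 kHz, folds to fs − 15.95 kHz = 1.35 kHz.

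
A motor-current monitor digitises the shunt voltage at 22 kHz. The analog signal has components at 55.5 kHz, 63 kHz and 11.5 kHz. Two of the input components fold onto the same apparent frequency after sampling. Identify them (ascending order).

fs/2 = 11 kHz.
55.5 kHz mod fs = 11.5 kHz.
11.5 kHz > fs/2 = 11 kHz, folds to fs − 11.5 kHz = 10.5 kHz.
63 kHz mod fs = 19 kHz.
19 kHz > fs/2 = 11 kHz, folds to fs − 19 kHz = 3 kHz.
11.5 kHz > fs/2 = 11 kHz, folds to fs − 11.5 kHz = 10.5 kHz.
11.5 kHz and 55.5 kHz both map to 10.5 kHz.

11.5 kHz, 55.5 kHz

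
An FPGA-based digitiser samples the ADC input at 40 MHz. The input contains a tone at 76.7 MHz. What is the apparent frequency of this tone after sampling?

3.3 MHz

76.7 MHz mod fs = 36.7 MHz.
36.7 MHz > fs/2 = 20 MHz, folds to fs − 36.7 MHz = 3.3 MHz.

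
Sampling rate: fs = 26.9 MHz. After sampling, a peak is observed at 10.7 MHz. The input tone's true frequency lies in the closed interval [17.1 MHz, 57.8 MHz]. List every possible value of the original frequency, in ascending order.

Frequencies that alias to 10.7 MHz are k·fs ± 10.7 MHz for integer k ≥ 0.
k=0: 10.7 MHz.
k=1: 16.2 MHz, 37.6 MHz.
k=2: 43.1 MHz, 64.5 MHz.
k=3: 70 MHz, 91.4 MHz.
Within [17.1 MHz, 57.8 MHz]: 37.6 MHz, 43.1 MHz.

37.6 MHz, 43.1 MHz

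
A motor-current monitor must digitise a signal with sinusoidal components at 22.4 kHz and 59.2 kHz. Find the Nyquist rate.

118.4 kHz

Highest-frequency component: 59.2 kHz.
Nyquist rate = 2 × 59.2 kHz = 118.4 kHz.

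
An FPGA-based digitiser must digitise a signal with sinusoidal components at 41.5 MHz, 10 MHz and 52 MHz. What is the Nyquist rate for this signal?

Highest-frequency component: 52 MHz.
Nyquist rate = 2 × 52 MHz = 104 MHz.

104 MHz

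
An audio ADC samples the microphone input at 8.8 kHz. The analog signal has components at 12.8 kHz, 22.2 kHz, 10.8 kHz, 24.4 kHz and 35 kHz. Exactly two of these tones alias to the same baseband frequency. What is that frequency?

2 kHz

fs/2 = 4.4 kHz.
12.8 kHz mod fs = 4 kHz.
4 kHz ≤ fs/2 = 4.4 kHz, appears at 4 kHz.
22.2 kHz mod fs = 4.6 kHz.
4.6 kHz > fs/2 = 4.4 kHz, folds to fs − 4.6 kHz = 4.2 kHz.
10.8 kHz mod fs = 2 kHz.
2 kHz ≤ fs/2 = 4.4 kHz, appears at 2 kHz.
24.4 kHz mod fs = 6.8 kHz.
6.8 kHz > fs/2 = 4.4 kHz, folds to fs − 6.8 kHz = 2 kHz.
35 kHz mod fs = 8.6 kHz.
8.6 kHz > fs/2 = 4.4 kHz, folds to fs − 8.6 kHz = 0.2 kHz.
10.8 kHz and 24.4 kHz both map to 2 kHz.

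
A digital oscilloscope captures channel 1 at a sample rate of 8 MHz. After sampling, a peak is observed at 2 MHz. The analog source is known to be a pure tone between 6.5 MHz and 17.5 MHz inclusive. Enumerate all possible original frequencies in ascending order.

Frequencies that alias to 2 MHz are k·fs ± 2 MHz for integer k ≥ 0.
k=0: 2 MHz.
k=1: 6 MHz, 10 MHz.
k=2: 14 MHz, 18 MHz.
k=3: 22 MHz, 26 MHz.
Within [6.5 MHz, 17.5 MHz]: 10 MHz, 14 MHz.

10 MHz, 14 MHz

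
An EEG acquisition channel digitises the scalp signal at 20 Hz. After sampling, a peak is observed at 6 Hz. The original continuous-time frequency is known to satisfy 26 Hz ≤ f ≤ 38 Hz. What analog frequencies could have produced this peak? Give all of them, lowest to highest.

26 Hz, 34 Hz

Frequencies that alias to 6 Hz are k·fs ± 6 Hz for integer k ≥ 0.
k=0: 6 Hz.
k=1: 14 Hz, 26 Hz.
k=2: 34 Hz, 46 Hz.
k=3: 54 Hz, 66 Hz.
Within [26 Hz, 38 Hz]: 26 Hz, 34 Hz.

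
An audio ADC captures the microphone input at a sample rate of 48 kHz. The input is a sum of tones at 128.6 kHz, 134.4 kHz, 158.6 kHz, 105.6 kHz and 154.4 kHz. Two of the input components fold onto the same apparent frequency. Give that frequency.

fs/2 = 24 kHz.
128.6 kHz mod fs = 32.6 kHz.
32.6 kHz > fs/2 = 24 kHz, folds to fs − 32.6 kHz = 15.4 kHz.
134.4 kHz mod fs = 38.4 kHz.
38.4 kHz > fs/2 = 24 kHz, folds to fs − 38.4 kHz = 9.6 kHz.
158.6 kHz mod fs = 14.6 kHz.
14.6 kHz ≤ fs/2 = 24 kHz, appears at 14.6 kHz.
105.6 kHz mod fs = 9.6 kHz.
9.6 kHz ≤ fs/2 = 24 kHz, appears at 9.6 kHz.
154.4 kHz mod fs = 10.4 kHz.
10.4 kHz ≤ fs/2 = 24 kHz, appears at 10.4 kHz.
105.6 kHz and 134.4 kHz both map to 9.6 kHz.

9.6 kHz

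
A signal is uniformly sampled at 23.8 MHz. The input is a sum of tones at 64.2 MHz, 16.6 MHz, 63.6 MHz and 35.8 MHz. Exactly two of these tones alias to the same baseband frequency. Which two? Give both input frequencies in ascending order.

16.6 MHz, 64.2 MHz

fs/2 = 11.9 MHz.
64.2 MHz mod fs = 16.6 MHz.
16.6 MHz > fs/2 = 11.9 MHz, folds to fs − 16.6 MHz = 7.2 MHz.
16.6 MHz > fs/2 = 11.9 MHz, folds to fs − 16.6 MHz = 7.2 MHz.
63.6 MHz mod fs = 16 MHz.
16 MHz > fs/2 = 11.9 MHz, folds to fs − 16 MHz = 7.8 MHz.
35.8 MHz mod fs = 12 MHz.
12 MHz > fs/2 = 11.9 MHz, folds to fs − 12 MHz = 11.8 MHz.
16.6 MHz and 64.2 MHz both map to 7.2 MHz.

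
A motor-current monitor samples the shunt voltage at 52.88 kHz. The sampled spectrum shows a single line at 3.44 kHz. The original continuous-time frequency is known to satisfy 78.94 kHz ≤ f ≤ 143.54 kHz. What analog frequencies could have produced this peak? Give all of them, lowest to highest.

102.32 kHz, 109.2 kHz

Frequencies that alias to 3.44 kHz are k·fs ± 3.44 kHz for integer k ≥ 0.
k=0: 3.44 kHz.
k=1: 49.44 kHz, 56.32 kHz.
k=2: 102.32 kHz, 109.2 kHz.
k=3: 155.2 kHz, 162.08 kHz.
Within [78.94 kHz, 143.54 kHz]: 102.32 kHz, 109.2 kHz.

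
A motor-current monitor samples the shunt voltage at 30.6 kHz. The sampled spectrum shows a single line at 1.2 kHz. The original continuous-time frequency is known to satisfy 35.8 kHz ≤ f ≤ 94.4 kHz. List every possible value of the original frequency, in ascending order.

60 kHz, 62.4 kHz, 90.6 kHz, 93 kHz

Frequencies that alias to 1.2 kHz are k·fs ± 1.2 kHz for integer k ≥ 0.
k=0: 1.2 kHz.
k=1: 29.4 kHz, 31.8 kHz.
k=2: 60 kHz, 62.4 kHz.
k=3: 90.6 kHz, 93 kHz.
k=4: 121.2 kHz, 123.6 kHz.
Within [35.8 kHz, 94.4 kHz]: 60 kHz, 62.4 kHz, 90.6 kHz, 93 kHz.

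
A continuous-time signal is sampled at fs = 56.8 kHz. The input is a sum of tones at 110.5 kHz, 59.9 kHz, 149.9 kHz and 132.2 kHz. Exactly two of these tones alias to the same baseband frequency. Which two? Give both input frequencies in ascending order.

59.9 kHz, 110.5 kHz

fs/2 = 28.4 kHz.
110.5 kHz mod fs = 53.7 kHz.
53.7 kHz > fs/2 = 28.4 kHz, folds to fs − 53.7 kHz = 3.1 kHz.
59.9 kHz mod fs = 3.1 kHz.
3.1 kHz ≤ fs/2 = 28.4 kHz, appears at 3.1 kHz.
149.9 kHz mod fs = 36.3 kHz.
36.3 kHz > fs/2 = 28.4 kHz, folds to fs − 36.3 kHz = 20.5 kHz.
132.2 kHz mod fs = 18.6 kHz.
18.6 kHz ≤ fs/2 = 28.4 kHz, appears at 18.6 kHz.
59.9 kHz and 110.5 kHz both map to 3.1 kHz.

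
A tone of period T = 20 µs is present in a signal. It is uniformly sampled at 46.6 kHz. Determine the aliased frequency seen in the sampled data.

3.4 kHz

T = 20 µs → f = 1/T = 50 kHz.
50 kHz mod fs = 3.4 kHz.
3.4 kHz ≤ fs/2 = 23.3 kHz, appears at 3.4 kHz.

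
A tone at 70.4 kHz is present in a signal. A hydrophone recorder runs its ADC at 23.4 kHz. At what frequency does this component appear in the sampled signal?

0.2 kHz

70.4 kHz mod fs = 0.2 kHz.
0.2 kHz ≤ fs/2 = 11.7 kHz, appears at 0.2 kHz.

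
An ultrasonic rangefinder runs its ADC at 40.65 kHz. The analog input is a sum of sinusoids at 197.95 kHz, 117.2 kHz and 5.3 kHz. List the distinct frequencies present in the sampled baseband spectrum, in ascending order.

4.75 kHz, 5.3 kHz

fs/2 = 20.325 kHz.
197.95 kHz mod fs = 35.35 kHz.
35.35 kHz > fs/2 = 20.325 kHz, folds to fs − 35.35 kHz = 5.3 kHz.
117.2 kHz mod fs = 35.9 kHz.
35.9 kHz > fs/2 = 20.325 kHz, folds to fs − 35.9 kHz = 4.75 kHz.
5.3 kHz ≤ fs/2 = 20.325 kHz, passes unchanged.
Distinct values: {4.75 kHz, 5.3 kHz}.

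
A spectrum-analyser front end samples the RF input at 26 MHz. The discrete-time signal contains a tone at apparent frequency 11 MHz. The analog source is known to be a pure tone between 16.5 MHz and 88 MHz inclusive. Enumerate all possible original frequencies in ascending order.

Frequencies that alias to 11 MHz are k·fs ± 11 MHz for integer k ≥ 0.
k=0: 11 MHz.
k=1: 15 MHz, 37 MHz.
k=2: 41 MHz, 63 MHz.
k=3: 67 MHz, 89 MHz.
k=4: 93 MHz, 115 MHz.
Within [16.5 MHz, 88 MHz]: 37 MHz, 41 MHz, 63 MHz, 67 MHz.

37 MHz, 41 MHz, 63 MHz, 67 MHz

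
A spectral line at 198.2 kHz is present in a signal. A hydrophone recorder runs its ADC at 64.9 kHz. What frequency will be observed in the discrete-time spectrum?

198.2 kHz mod fs = 3.5 kHz.
3.5 kHz ≤ fs/2 = 32.45 kHz, appears at 3.5 kHz.

3.5 kHz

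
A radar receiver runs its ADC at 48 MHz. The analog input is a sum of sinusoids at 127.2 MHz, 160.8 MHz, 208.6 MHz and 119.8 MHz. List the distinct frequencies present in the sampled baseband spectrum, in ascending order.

fs/2 = 24 MHz.
127.2 MHz mod fs = 31.2 MHz.
31.2 MHz > fs/2 = 24 MHz, folds to fs − 31.2 MHz = 16.8 MHz.
160.8 MHz mod fs = 16.8 MHz.
16.8 MHz ≤ fs/2 = 24 MHz, appears at 16.8 MHz.
208.6 MHz mod fs = 16.6 MHz.
16.6 MHz ≤ fs/2 = 24 MHz, appears at 16.6 MHz.
119.8 MHz mod fs = 23.8 MHz.
23.8 MHz ≤ fs/2 = 24 MHz, appears at 23.8 MHz.
Distinct values: {16.6 MHz, 16.8 MHz, 23.8 MHz}.

16.6 MHz, 16.8 MHz, 23.8 MHz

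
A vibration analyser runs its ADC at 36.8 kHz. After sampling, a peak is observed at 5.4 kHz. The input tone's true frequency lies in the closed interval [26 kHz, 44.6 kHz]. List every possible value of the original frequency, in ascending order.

31.4 kHz, 42.2 kHz

Frequencies that alias to 5.4 kHz are k·fs ± 5.4 kHz for integer k ≥ 0.
k=0: 5.4 kHz.
k=1: 31.4 kHz, 42.2 kHz.
k=2: 68.2 kHz, 79 kHz.
Within [26 kHz, 44.6 kHz]: 31.4 kHz, 42.2 kHz.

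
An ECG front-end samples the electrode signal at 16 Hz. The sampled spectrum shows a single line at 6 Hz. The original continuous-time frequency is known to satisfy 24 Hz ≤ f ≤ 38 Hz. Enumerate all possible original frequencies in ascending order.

26 Hz, 38 Hz

Frequencies that alias to 6 Hz are k·fs ± 6 Hz for integer k ≥ 0.
k=0: 6 Hz.
k=1: 10 Hz, 22 Hz.
k=2: 26 Hz, 38 Hz.
k=3: 42 Hz, 54 Hz.
Within [24 Hz, 38 Hz]: 26 Hz, 38 Hz.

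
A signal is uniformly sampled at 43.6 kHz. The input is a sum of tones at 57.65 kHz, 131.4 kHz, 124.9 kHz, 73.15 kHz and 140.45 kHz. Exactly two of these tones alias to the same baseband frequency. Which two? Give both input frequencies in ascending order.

57.65 kHz, 73.15 kHz

fs/2 = 21.8 kHz.
57.65 kHz mod fs = 14.05 kHz.
14.05 kHz ≤ fs/2 = 21.8 kHz, appears at 14.05 kHz.
131.4 kHz mod fs = 0.6 kHz.
0.6 kHz ≤ fs/2 = 21.8 kHz, appears at 0.6 kHz.
124.9 kHz mod fs = 37.7 kHz.
37.7 kHz > fs/2 = 21.8 kHz, folds to fs − 37.7 kHz = 5.9 kHz.
73.15 kHz mod fs = 29.55 kHz.
29.55 kHz > fs/2 = 21.8 kHz, folds to fs − 29.55 kHz = 14.05 kHz.
140.45 kHz mod fs = 9.65 kHz.
9.65 kHz ≤ fs/2 = 21.8 kHz, appears at 9.65 kHz.
57.65 kHz and 73.15 kHz both map to 14.05 kHz.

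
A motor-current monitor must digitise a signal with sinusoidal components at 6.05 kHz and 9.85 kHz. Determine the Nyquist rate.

Highest-frequency component: 9.85 kHz.
Nyquist rate = 2 × 9.85 kHz = 19.7 kHz.

19.7 kHz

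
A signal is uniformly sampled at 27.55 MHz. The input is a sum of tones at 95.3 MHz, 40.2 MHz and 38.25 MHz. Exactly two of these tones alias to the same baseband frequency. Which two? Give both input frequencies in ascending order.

fs/2 = 13.775 MHz.
95.3 MHz mod fs = 12.65 MHz.
12.65 MHz ≤ fs/2 = 13.775 MHz, appears at 12.65 MHz.
40.2 MHz mod fs = 12.65 MHz.
12.65 MHz ≤ fs/2 = 13.775 MHz, appears at 12.65 MHz.
38.25 MHz mod fs = 10.7 MHz.
10.7 MHz ≤ fs/2 = 13.775 MHz, appears at 10.7 MHz.
40.2 MHz and 95.3 MHz both map to 12.65 MHz.

40.2 MHz, 95.3 MHz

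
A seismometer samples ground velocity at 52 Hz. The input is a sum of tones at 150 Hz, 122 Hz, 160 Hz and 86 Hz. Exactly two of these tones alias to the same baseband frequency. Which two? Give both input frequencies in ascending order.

86 Hz, 122 Hz

fs/2 = 26 Hz.
150 Hz mod fs = 46 Hz.
46 Hz > fs/2 = 26 Hz, folds to fs − 46 Hz = 6 Hz.
122 Hz mod fs = 18 Hz.
18 Hz ≤ fs/2 = 26 Hz, appears at 18 Hz.
160 Hz mod fs = 4 Hz.
4 Hz ≤ fs/2 = 26 Hz, appears at 4 Hz.
86 Hz mod fs = 34 Hz.
34 Hz > fs/2 = 26 Hz, folds to fs − 34 Hz = 18 Hz.
86 Hz and 122 Hz both map to 18 Hz.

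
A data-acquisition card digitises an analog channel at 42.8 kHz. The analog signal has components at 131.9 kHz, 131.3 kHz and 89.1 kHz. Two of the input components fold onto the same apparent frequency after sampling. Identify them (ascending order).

89.1 kHz, 131.9 kHz

fs/2 = 21.4 kHz.
131.9 kHz mod fs = 3.5 kHz.
3.5 kHz ≤ fs/2 = 21.4 kHz, appears at 3.5 kHz.
131.3 kHz mod fs = 2.9 kHz.
2.9 kHz ≤ fs/2 = 21.4 kHz, appears at 2.9 kHz.
89.1 kHz mod fs = 3.5 kHz.
3.5 kHz ≤ fs/2 = 21.4 kHz, appears at 3.5 kHz.
89.1 kHz and 131.9 kHz both map to 3.5 kHz.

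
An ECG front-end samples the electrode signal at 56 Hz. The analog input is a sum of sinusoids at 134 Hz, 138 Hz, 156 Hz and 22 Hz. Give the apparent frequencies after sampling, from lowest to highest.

fs/2 = 28 Hz.
134 Hz mod fs = 22 Hz.
22 Hz ≤ fs/2 = 28 Hz, appears at 22 Hz.
138 Hz mod fs = 26 Hz.
26 Hz ≤ fs/2 = 28 Hz, appears at 26 Hz.
156 Hz mod fs = 44 Hz.
44 Hz > fs/2 = 28 Hz, folds to fs − 44 Hz = 12 Hz.
22 Hz ≤ fs/2 = 28 Hz, passes unchanged.
Distinct values: {12 Hz, 22 Hz, 26 Hz}.

12 Hz, 22 Hz, 26 Hz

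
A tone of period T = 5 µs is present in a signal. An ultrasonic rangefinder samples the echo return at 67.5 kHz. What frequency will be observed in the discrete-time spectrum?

2.5 kHz

T = 5 µs → f = 1/T = 200 kHz.
200 kHz mod fs = 65 kHz.
65 kHz > fs/2 = 33.75 kHz, folds to fs − 65 kHz = 2.5 kHz.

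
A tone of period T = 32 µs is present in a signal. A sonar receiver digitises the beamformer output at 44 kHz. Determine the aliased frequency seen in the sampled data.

12.75 kHz

T = 32 µs → f = 1/T = 31.25 kHz.
31.25 kHz > fs/2 = 22 kHz, folds to fs − 31.25 kHz = 12.75 kHz.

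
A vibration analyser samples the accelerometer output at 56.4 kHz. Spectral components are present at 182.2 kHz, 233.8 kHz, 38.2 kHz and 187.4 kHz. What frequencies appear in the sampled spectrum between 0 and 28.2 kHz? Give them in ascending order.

8.2 kHz, 13 kHz, 18.2 kHz

fs/2 = 28.2 kHz.
182.2 kHz mod fs = 13 kHz.
13 kHz ≤ fs/2 = 28.2 kHz, appears at 13 kHz.
233.8 kHz mod fs = 8.2 kHz.
8.2 kHz ≤ fs/2 = 28.2 kHz, appears at 8.2 kHz.
38.2 kHz > fs/2 = 28.2 kHz, folds to fs − 38.2 kHz = 18.2 kHz.
187.4 kHz mod fs = 18.2 kHz.
18.2 kHz ≤ fs/2 = 28.2 kHz, appears at 18.2 kHz.
Distinct values: {8.2 kHz, 13 kHz, 18.2 kHz}.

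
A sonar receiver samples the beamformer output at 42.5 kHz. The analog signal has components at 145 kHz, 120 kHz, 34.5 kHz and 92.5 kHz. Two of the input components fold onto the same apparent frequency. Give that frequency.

fs/2 = 21.25 kHz.
145 kHz mod fs = 17.5 kHz.
17.5 kHz ≤ fs/2 = 21.25 kHz, appears at 17.5 kHz.
120 kHz mod fs = 35 kHz.
35 kHz > fs/2 = 21.25 kHz, folds to fs − 35 kHz = 7.5 kHz.
34.5 kHz > fs/2 = 21.25 kHz, folds to fs − 34.5 kHz = 8 kHz.
92.5 kHz mod fs = 7.5 kHz.
7.5 kHz ≤ fs/2 = 21.25 kHz, appears at 7.5 kHz.
92.5 kHz and 120 kHz both map to 7.5 kHz.

7.5 kHz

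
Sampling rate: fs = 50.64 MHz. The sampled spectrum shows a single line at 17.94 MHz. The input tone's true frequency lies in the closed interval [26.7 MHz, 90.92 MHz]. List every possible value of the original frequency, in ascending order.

32.7 MHz, 68.58 MHz, 83.34 MHz

Frequencies that alias to 17.94 MHz are k·fs ± 17.94 MHz for integer k ≥ 0.
k=0: 17.94 MHz.
k=1: 32.7 MHz, 68.58 MHz.
k=2: 83.34 MHz, 119.22 MHz.
k=3: 133.98 MHz, 169.86 MHz.
Within [26.7 MHz, 90.92 MHz]: 32.7 MHz, 68.58 MHz, 83.34 MHz.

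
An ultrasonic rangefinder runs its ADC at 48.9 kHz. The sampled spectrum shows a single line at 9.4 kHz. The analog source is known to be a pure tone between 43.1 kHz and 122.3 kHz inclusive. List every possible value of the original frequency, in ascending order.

Frequencies that alias to 9.4 kHz are k·fs ± 9.4 kHz for integer k ≥ 0.
k=0: 9.4 kHz.
k=1: 39.5 kHz, 58.3 kHz.
k=2: 88.4 kHz, 107.2 kHz.
k=3: 137.3 kHz, 156.1 kHz.
Within [43.1 kHz, 122.3 kHz]: 58.3 kHz, 88.4 kHz, 107.2 kHz.

58.3 kHz, 88.4 kHz, 107.2 kHz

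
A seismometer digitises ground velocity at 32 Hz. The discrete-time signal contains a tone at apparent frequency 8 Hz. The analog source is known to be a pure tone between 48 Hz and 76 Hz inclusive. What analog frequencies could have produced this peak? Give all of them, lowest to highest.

Frequencies that alias to 8 Hz are k·fs ± 8 Hz for integer k ≥ 0.
k=0: 8 Hz.
k=1: 24 Hz, 40 Hz.
k=2: 56 Hz, 72 Hz.
k=3: 88 Hz, 104 Hz.
Within [48 Hz, 76 Hz]: 56 Hz, 72 Hz.

56 Hz, 72 Hz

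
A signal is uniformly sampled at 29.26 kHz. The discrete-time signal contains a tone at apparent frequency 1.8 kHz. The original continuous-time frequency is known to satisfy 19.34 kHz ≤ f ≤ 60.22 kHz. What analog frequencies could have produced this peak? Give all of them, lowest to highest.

Frequencies that alias to 1.8 kHz are k·fs ± 1.8 kHz for integer k ≥ 0.
k=0: 1.8 kHz.
k=1: 27.46 kHz, 31.06 kHz.
k=2: 56.72 kHz, 60.32 kHz.
k=3: 85.98 kHz, 89.58 kHz.
Within [19.34 kHz, 60.22 kHz]: 27.46 kHz, 31.06 kHz, 56.72 kHz.

27.46 kHz, 31.06 kHz, 56.72 kHz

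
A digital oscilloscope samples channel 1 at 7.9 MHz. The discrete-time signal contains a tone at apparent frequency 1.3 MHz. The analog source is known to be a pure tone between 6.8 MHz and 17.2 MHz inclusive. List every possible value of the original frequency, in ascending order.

9.2 MHz, 14.5 MHz, 17.1 MHz

Frequencies that alias to 1.3 MHz are k·fs ± 1.3 MHz for integer k ≥ 0.
k=0: 1.3 MHz.
k=1: 6.6 MHz, 9.2 MHz.
k=2: 14.5 MHz, 17.1 MHz.
k=3: 22.4 MHz, 25 MHz.
Within [6.8 MHz, 17.2 MHz]: 9.2 MHz, 14.5 MHz, 17.1 MHz.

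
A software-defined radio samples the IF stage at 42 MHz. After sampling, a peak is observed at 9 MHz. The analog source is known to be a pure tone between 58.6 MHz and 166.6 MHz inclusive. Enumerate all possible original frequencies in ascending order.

Frequencies that alias to 9 MHz are k·fs ± 9 MHz for integer k ≥ 0.
k=0: 9 MHz.
k=1: 33 MHz, 51 MHz.
k=2: 75 MHz, 93 MHz.
k=3: 117 MHz, 135 MHz.
k=4: 159 MHz, 177 MHz.
k=5: 201 MHz, 219 MHz.
Within [58.6 MHz, 166.6 MHz]: 75 MHz, 93 MHz, 117 MHz, 135 MHz, 159 MHz.

75 MHz, 93 MHz, 117 MHz, 135 MHz, 159 MHz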